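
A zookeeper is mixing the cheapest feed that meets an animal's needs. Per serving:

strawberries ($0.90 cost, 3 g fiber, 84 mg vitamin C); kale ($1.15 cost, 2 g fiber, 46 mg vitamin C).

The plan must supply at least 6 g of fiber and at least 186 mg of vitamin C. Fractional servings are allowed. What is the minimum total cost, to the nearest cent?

$1.99

An LP optimum is at a vertex; with two nutrient constraints at most two foods are used. Check each candidate.
strawberries only: max(6/3, 186/84) = 2.214 servings → $1.99.
kale only: max(6/2, 186/46) = 4.043 servings → $4.65.
strawberries + kale with both targets exact would need a negative amount; discard.
So the least-cost plan costs $1.99.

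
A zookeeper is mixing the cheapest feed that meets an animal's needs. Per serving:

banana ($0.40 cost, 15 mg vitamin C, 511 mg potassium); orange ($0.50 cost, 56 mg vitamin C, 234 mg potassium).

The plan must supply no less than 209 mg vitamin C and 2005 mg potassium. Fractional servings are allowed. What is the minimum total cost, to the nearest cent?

$2.54

Check every corner: each single food scaled to meet both minima, and each pair solved so both constraints bind.
banana only: max(209/15, 2005/511) = 13.93 servings → $5.57.
orange only: max(209/56, 2005/234) = 8.568 servings → $4.28.
banana + orange with both tight: 2.524 servings and 3.056 servings → $2.54.
Cheapest feasible corner: $2.54.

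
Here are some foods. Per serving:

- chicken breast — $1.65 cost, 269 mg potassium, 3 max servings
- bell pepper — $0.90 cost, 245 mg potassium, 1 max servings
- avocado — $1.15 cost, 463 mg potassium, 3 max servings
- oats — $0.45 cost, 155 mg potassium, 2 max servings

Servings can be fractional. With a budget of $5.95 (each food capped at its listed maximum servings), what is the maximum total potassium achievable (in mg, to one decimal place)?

2058.1 mg

Potassium per dollar: avocado 402.6, oats 344.4, bell pepper 272.2, chicken breast 163.
Take 3 servings of avocado: spends $3.45, +1389.0 mg potassium (running total 1389.0 mg).
Take 2 servings of oats: spends $0.90, +310.0 mg potassium (running total 1699.0 mg).
Take 1 serving of bell pepper: spends $0.90, +245.0 mg potassium (running total 1944.0 mg).
Take 0.4242 servings of chicken breast: spends $0.70, +114.1 mg potassium (running total 2058.1 mg).
Greedy by best ratio exhausts the cost allowance optimally: 2058.1 mg.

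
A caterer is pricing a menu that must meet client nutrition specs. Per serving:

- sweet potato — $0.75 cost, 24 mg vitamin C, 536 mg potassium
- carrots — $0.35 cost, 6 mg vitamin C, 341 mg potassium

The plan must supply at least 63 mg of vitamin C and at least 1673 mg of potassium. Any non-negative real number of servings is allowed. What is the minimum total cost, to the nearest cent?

$2.18

sweet potato only: max(63/24, 1673/536) = 3.121 servings → $2.34.
carrots only: max(63/6, 1673/341) = 10.5 servings → $3.67.
sweet potato + carrots with both tight: 2.304 servings and 1.285 servings → $2.18.
So the least-cost plan costs $2.18.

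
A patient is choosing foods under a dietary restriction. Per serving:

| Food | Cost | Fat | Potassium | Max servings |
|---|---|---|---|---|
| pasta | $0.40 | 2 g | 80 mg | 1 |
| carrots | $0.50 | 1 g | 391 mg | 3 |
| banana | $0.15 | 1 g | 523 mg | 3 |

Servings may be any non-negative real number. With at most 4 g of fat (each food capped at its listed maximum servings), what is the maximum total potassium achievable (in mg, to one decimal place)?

Potassium per g fat: banana 523, carrots 391, pasta 40.
Take 3 servings of banana: uses 3 g fat, +1569.0 mg potassium (running total 1569.0 mg).
Take 1 serving of carrots: uses 1 g fat, +391.0 mg potassium (running total 1960.0 mg).
Greedy by best ratio exhausts the fat allowance optimally: 1960.0 mg.

1960.0 mg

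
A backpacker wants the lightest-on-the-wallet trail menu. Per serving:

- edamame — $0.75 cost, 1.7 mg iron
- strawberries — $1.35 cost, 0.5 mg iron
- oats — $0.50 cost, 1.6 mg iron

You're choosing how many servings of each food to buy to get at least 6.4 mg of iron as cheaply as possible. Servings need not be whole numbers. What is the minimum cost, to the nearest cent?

Cost per mg of iron: oats $0.3125, edamame $0.4412, strawberries $2.7000.
With no serving limits, use only oats: 6.4 mg / 1.6 mg = 4 servings × $0.50 = $2.00.

$2.00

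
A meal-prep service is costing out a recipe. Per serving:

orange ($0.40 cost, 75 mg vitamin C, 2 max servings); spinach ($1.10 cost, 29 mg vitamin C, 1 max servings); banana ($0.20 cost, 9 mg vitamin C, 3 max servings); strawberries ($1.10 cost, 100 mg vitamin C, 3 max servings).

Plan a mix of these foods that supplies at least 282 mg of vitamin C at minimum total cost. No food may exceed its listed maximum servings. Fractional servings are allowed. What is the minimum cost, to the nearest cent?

$2.25

Cost per mg of vitamin C: orange $0.0053, strawberries $0.0110, banana $0.0222, spinach $0.0379.
Take 2 servings of orange: +150.0 mg vitamin C for $0.80 (total $0.80, still need 132.0 mg).
Take 1.32 servings of strawberries: +132.0 mg vitamin C for $1.45 (total $2.25, still need 0.0 mg).
Greedy by cheapest-per-mg is optimal for a single linear constraint, so the minimum cost is $2.25.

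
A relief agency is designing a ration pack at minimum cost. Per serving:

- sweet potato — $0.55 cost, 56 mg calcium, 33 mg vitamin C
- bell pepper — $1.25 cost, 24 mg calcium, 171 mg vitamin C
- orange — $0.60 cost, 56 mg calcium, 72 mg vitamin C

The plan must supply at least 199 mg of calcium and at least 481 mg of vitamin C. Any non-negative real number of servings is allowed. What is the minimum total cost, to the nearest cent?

$3.73

Two binding constraints pin down two serving amounts, so the optimal mix uses at most two foods. The candidates are each food alone (scaled to the tighter of calcium/vitamin C) and each pair with both constraints tight.
sweet potato only: max(199/56, 481/33) = 14.58 servings → $8.02.
bell pepper only: max(199/24, 481/171) = 8.292 servings → $10.36.
orange only: max(199/56, 481/72) = 6.681 servings → $4.01.
sweet potato + bell pepper with both tight: 2.56 servings and 2.319 servings → $4.31.
sweet potato + orange: intersection lies outside the first quadrant.
bell pepper + orange with both tight: 1.607 servings and 2.865 servings → $3.73.
The minimum over all feasible corners is $3.73.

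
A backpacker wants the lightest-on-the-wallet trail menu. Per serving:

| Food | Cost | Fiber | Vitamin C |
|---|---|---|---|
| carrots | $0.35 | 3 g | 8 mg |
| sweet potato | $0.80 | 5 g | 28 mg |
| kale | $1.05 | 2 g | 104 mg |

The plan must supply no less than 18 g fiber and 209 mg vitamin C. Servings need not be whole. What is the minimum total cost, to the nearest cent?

A basic optimal solution has at most two foods positive. Try each food alone and each pair with both targets met exactly.
carrots only: max(18/3, 209/8) = 26.12 servings → $9.14.
sweet potato only: max(18/5, 209/28) = 7.464 servings → $5.97.
kale only: max(18/2, 209/104) = 9 servings → $9.45.
carrots + sweet potato with both targets exact would need a negative amount; discard.
carrots + kale with both tight: 4.912 servings and 1.632 servings → $3.43.
sweet potato + kale with both tight: 3.134 servings and 1.166 servings → $3.73.
So the least-cost plan costs $3.43.

$3.43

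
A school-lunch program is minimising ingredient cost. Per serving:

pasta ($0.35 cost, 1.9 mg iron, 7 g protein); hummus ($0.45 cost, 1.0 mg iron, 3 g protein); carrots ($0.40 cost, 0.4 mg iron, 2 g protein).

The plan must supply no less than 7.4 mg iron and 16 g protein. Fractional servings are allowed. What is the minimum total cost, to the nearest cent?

$1.36

Two binding constraints pin down two serving amounts, so the optimal mix uses at most two foods. The candidates are each food alone (scaled to the tighter of iron/protein) and each pair with both constraints tight.
pasta only: max(7.4/1.9, 16/7) = 3.895 servings → $1.36.
hummus only: max(7.4/1.0, 16/3) = 7.4 servings → $3.33.
carrots only: max(7.4/0.4, 16/2) = 18.5 servings → $7.40.
pasta + hummus with both targets exact would need a negative amount; discard.
pasta + carrots: the both-tight solution has a negative serving — not a feasible corner.
hummus + carrots: intersection lies outside the first quadrant.
The minimum over all feasible corners is $1.36.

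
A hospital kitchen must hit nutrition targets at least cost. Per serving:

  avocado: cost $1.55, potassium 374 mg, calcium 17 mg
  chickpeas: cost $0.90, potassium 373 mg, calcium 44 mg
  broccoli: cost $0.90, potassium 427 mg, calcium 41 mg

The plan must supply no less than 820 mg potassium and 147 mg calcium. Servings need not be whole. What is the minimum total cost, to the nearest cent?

Check every corner: each single food scaled to meet both minima, and each pair solved so both constraints bind.
avocado only: max(820/374, 147/17) = 8.647 servings → $13.40.
chickpeas only: max(820/373, 147/44) = 3.341 servings → $3.01.
broccoli only: max(820/427, 147/41) = 3.585 servings → $3.23.
avocado + chickpeas with both targets exact would need a negative amount; discard.
avocado + broccoli: intersection lies outside the first quadrant.
chickpeas + broccoli: intersection lies outside the first quadrant.
So the least-cost plan costs $3.01.

$3.01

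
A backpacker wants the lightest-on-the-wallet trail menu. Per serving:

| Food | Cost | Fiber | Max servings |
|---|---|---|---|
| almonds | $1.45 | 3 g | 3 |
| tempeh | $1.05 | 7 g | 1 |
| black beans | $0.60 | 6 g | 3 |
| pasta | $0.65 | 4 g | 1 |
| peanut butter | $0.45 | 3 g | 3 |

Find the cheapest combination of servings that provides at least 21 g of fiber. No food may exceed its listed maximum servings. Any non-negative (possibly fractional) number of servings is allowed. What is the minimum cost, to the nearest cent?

Cost per g of fiber: black beans $0.1000, tempeh $0.1500, peanut butter $0.1500, pasta $0.1625, almonds $0.4833.
Take 3 servings of black beans: +18.0 g fiber for $1.80 (total $1.80, still need 3.0 g).
Take 0.4286 servings of tempeh: +3.0 g fiber for $0.45 (total $2.25, still need 0.0 g).
Greedy by cheapest-per-g is optimal for a single linear constraint, so the minimum cost is $2.25.

$2.25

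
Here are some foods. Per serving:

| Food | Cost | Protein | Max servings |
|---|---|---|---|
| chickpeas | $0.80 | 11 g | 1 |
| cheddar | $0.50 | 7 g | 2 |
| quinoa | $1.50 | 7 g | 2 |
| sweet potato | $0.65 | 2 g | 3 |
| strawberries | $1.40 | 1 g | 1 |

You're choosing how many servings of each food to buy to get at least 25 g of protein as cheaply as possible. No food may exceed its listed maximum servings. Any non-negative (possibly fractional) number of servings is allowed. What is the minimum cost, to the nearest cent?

$1.80

Cost per g of protein: cheddar $0.0714, chickpeas $0.0727, quinoa $0.2143, sweet potato $0.3250, strawberries $1.4000.
Take 2 servings of cheddar: +14.0 g protein for $1.00 (total $1.00, still need 11.0 g).
Take 1 serving of chickpeas: +11.0 g protein for $0.80 (total $1.80, still need 0.0 g).
Greedy by cheapest-per-g is optimal for a single linear constraint, so the minimum cost is $1.80.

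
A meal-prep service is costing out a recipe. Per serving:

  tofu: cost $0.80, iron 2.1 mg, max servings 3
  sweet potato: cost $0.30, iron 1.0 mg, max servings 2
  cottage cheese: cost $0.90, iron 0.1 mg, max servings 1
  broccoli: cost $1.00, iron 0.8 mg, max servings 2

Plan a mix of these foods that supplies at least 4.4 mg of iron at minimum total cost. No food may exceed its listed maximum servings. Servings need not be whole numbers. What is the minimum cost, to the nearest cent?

$1.51

Cost per mg of iron: sweet potato $0.3000, tofu $0.3810, broccoli $1.2500, cottage cheese $9.0000.
Take 2 servings of sweet potato: +2.0 mg iron for $0.60 (total $0.60, still need 2.4 mg).
Take 1.143 servings of tofu: +2.4 mg iron for $0.91 (total $1.51, still need 0.0 mg).
Greedy by cheapest-per-mg is optimal for a single linear constraint, so the minimum cost is $1.51.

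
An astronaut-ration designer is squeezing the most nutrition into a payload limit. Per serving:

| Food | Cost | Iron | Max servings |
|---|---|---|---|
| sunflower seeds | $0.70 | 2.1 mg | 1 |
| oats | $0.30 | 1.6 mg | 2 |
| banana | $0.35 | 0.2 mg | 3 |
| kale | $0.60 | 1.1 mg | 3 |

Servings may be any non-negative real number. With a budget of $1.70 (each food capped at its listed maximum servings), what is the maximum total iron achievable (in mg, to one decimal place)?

6.0 mg

Iron per dollar: oats 5.333, sunflower seeds 3, kale 1.833, banana 0.5714.
Take 2 servings of oats: spends $0.60, +3.2 mg iron (running total 3.2 mg).
Take 1 serving of sunflower seeds: spends $0.70, +2.1 mg iron (running total 5.3 mg).
Take 0.6667 servings of kale: spends $0.40, +0.7 mg iron (running total 6.0 mg).
Greedy by best ratio exhausts the cost allowance optimally: 6.0 mg.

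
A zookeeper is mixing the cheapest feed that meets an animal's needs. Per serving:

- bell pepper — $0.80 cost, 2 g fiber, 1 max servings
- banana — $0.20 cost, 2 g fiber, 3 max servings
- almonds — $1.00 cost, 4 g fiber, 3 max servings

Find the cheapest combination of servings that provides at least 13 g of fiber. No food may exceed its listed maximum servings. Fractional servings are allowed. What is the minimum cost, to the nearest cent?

Cost per g of fiber: banana $0.1000, almonds $0.2500, bell pepper $0.4000.
Take 3 servings of banana: +6.0 g fiber for $0.60 (total $0.60, still need 7.0 g).
Take 1.75 servings of almonds: +7.0 g fiber for $1.75 (total $2.35, still need 0.0 g).
Filling from the cheapest source first is optimal under one linear minimum: $2.35.

$2.35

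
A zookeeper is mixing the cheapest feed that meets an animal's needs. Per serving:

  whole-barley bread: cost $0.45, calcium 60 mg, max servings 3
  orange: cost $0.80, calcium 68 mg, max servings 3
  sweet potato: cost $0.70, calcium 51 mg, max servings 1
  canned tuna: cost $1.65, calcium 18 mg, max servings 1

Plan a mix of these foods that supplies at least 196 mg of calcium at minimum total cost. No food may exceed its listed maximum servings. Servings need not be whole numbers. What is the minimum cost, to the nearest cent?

Cost per mg of calcium: whole-barley bread $0.0075, orange $0.0118, sweet potato $0.0137, canned tuna $0.0917.
Take 3 servings of whole-barley bread: +180.0 mg calcium for $1.35 (total $1.35, still need 16.0 mg).
Take 0.2353 servings of orange: +16.0 mg calcium for $0.19 (total $1.54, still need 0.0 mg).
Greedy by cheapest-per-mg is optimal for a single linear constraint, so the minimum cost is $1.54.

$1.54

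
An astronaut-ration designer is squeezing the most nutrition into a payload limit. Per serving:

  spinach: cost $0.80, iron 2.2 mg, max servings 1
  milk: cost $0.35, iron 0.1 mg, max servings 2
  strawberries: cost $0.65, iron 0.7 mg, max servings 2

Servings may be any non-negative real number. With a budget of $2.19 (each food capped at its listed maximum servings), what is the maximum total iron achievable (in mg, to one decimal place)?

Iron per dollar: spinach 2.75, strawberries 1.077, milk 0.2857.
Take 1 serving of spinach: spends $0.80, +2.2 mg iron (running total 2.2 mg).
Take 2 servings of strawberries: spends $1.30, +1.4 mg iron (running total 3.6 mg).
Take 0.2571 servings of milk: spends $0.09, +0.0 mg iron (running total 3.6 mg).
Greedy by best ratio exhausts the cost allowance optimally: 3.6 mg.

3.6 mg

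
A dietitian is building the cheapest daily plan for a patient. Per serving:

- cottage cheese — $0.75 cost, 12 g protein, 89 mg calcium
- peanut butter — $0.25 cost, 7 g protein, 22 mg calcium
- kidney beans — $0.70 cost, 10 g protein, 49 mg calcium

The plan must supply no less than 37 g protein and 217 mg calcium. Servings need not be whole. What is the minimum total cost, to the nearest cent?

Minimising a linear cost over {protein ≥ 37, calcium ≥ 217, servings ≥ 0} — the optimum is at a vertex, using one or two foods.
cottage cheese only: max(37/12, 217/89) = 3.083 servings → $2.31.
peanut butter only: max(37/7, 217/22) = 9.864 servings → $2.47.
kidney beans only: max(37/10, 217/49) = 4.429 servings → $3.10.
cottage cheese + peanut butter with both tight: 1.964 servings and 1.919 servings → $1.95.
cottage cheese + kidney beans with both tight: 1.182 servings and 2.281 servings → $2.48.
peanut butter + kidney beans: intersection lies outside the first quadrant.
Cheapest feasible corner: $1.95.

$1.95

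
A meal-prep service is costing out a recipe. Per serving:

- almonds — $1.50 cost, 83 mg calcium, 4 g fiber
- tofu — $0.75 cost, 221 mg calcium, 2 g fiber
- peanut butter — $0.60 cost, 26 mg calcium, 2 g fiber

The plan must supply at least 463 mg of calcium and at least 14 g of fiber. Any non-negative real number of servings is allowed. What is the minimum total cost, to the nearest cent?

Two binding constraints pin down two serving amounts, so the optimal mix uses at most two foods. The candidates are each food alone (scaled to the tighter of calcium/fiber) and each pair with both constraints tight.
almonds only: max(463/83, 14/4) = 5.578 servings → $8.37.
tofu only: max(463/221, 14/2) = 7 servings → $5.25.
peanut butter only: max(463/26, 14/2) = 17.81 servings → $10.68.
almonds + tofu with both tight: 3.019 servings and 0.961 servings → $5.25.
almonds + peanut butter: intersection lies outside the first quadrant.
tofu + peanut butter with both tight: 1.441 servings and 5.559 servings → $4.42.
So the least-cost plan costs $4.42.

$4.42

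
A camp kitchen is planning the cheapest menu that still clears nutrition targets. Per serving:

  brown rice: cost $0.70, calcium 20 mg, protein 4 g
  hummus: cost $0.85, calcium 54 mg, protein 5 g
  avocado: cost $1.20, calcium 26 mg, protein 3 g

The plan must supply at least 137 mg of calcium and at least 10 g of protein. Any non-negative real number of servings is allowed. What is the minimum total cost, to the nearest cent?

$2.16

brown rice only: max(137/20, 10/4) = 6.85 servings → $4.79.
hummus only: max(137/54, 10/5) = 2.537 servings → $2.16.
avocado only: max(137/26, 10/3) = 5.269 servings → $6.32.
brown rice + hummus: intersection lies outside the first quadrant.
brown rice + avocado with both targets exact would need a negative amount; discard.
hummus + avocado with both targets exact would need a negative amount; discard.
So the least-cost plan costs $2.16.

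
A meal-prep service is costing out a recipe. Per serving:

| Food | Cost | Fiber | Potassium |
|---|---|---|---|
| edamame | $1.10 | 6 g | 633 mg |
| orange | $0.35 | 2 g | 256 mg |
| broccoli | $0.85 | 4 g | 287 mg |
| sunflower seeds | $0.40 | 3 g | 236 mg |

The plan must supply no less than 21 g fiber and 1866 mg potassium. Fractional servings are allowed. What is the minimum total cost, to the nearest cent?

Minimising a linear cost over {fiber ≥ 21, potassium ≥ 1866, servings ≥ 0} — the optimum is at a vertex, using one or two foods.
edamame only: max(21/6, 1866/633) = 3.5 servings → $3.85.
orange only: max(21/2, 1866/256) = 10.5 servings → $3.67.
broccoli only: max(21/4, 1866/287) = 6.502 servings → $5.53.
sunflower seeds only: max(21/3, 1866/236) = 7.907 servings → $3.16.
edamame + orange with both targets exact would need a negative amount; discard.
edamame + broccoli with both tight: 1.774 servings and 2.589 servings → $4.15.
edamame + sunflower seeds with both tight: 1.329 servings and 4.342 servings → $3.20.
orange + broccoli with both tight: 3.193 servings and 3.653 servings → $4.22.
orange + sunflower seeds with both tight: 2.169 servings and 5.554 servings → $2.98.
broccoli + sunflower seeds: the both-tight solution has a negative serving — not a feasible corner.
The minimum over all feasible corners is $2.98.

$2.98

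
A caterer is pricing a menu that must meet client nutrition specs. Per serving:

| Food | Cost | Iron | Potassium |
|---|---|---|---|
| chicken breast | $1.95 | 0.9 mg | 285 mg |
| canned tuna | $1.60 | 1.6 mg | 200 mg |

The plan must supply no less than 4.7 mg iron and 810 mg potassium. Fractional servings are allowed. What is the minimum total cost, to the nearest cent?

The cheapest plan sits at a corner of the feasible region — with two constraints it uses at most two foods.
chicken breast only: max(4.7/0.9, 810/285) = 5.222 servings → $10.18.
canned tuna only: max(4.7/1.6, 810/200) = 4.05 servings → $6.48.
chicken breast + canned tuna with both tight: 1.29 servings and 2.212 servings → $6.05.
So the least-cost plan costs $6.05.

$6.05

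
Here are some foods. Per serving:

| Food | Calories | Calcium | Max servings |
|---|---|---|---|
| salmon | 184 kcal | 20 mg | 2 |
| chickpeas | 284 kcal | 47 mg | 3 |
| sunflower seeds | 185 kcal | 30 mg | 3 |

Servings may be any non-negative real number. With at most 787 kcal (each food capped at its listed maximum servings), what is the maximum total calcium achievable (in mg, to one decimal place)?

130.2 mg

Calcium per kcal: chickpeas 0.1655, sunflower seeds 0.1622, salmon 0.1087.
Take 2.771 servings of chickpeas: uses 787 kcal, +130.2 mg calcium (running total 130.2 mg).
Greedy by best ratio exhausts the calories allowance optimally: 130.2 mg.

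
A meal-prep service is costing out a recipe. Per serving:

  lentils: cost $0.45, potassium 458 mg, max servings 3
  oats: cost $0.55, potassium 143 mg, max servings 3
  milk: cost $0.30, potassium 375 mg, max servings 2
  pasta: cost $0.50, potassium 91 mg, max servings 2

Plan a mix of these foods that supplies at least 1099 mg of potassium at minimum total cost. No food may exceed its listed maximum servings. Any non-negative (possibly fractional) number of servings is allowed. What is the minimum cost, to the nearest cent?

$0.94

Cost per mg of potassium: milk $0.0008, lentils $0.0010, oats $0.0038, pasta $0.0055.
Take 2 servings of milk: +750.0 mg potassium for $0.60 (total $0.60, still need 349.0 mg).
Take 0.762 servings of lentils: +349.0 mg potassium for $0.34 (total $0.94, still need 0.0 mg).
Greedy by cheapest-per-mg is optimal for a single linear constraint, so the minimum cost is $0.94.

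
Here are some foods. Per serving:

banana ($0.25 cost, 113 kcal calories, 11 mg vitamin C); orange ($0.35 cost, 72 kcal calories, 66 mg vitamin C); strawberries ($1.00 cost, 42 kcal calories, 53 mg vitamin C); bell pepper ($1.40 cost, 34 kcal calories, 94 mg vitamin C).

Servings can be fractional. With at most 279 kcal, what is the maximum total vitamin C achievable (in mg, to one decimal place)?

771.4 mg

Vitamin C per kcal: bell pepper 2.765, strawberries 1.262, orange 0.9167, banana 0.09735.
With no serving limits, spend the whole calories allowance on bell pepper: 279 kcal / 34 kcal × 94 mg = 771.4 mg.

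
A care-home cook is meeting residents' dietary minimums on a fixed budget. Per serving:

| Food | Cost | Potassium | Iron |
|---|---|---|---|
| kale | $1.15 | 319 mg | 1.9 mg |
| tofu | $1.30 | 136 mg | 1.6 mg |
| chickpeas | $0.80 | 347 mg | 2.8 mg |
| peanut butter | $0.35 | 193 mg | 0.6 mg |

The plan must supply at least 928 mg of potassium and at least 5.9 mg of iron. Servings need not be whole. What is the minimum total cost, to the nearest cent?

Compare the cost at each extreme point of the feasible region.
kale only: max(928/319, 5.9/1.9) = 3.105 servings → $3.57.
tofu only: max(928/136, 5.9/1.6) = 6.824 servings → $8.87.
chickpeas only: max(928/347, 5.9/2.8) = 2.674 servings → $2.14.
peanut butter only: max(928/193, 5.9/0.6) = 9.833 servings → $3.44.
kale + tofu with both tight: 2.708 servings and 0.4718 servings → $3.73.
kale + chickpeas with both tight: 2.356 servings and 0.5083 servings → $3.12.
kale + peanut butter: intersection lies outside the first quadrant.
tofu + chickpeas with both targets exact would need a negative amount; discard.
tofu + peanut butter with both tight: 2.561 servings and 3.004 servings → $4.38.
chickpeas + peanut butter with both tight: 1.752 servings and 1.659 servings → $1.98.
The minimum over all feasible corners is $1.98.

$1.98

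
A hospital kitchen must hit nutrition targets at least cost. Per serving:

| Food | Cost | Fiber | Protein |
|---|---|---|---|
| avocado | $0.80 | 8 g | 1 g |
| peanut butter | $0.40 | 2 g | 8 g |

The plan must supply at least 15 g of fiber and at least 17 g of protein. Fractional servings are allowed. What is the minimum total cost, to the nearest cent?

At the optimum either one food covers both requirements or two foods hit both targets exactly; no other combination can be cheaper.
avocado only: max(15/8, 17/1) = 17 servings → $13.60.
peanut butter only: max(15/2, 17/8) = 7.5 servings → $3.00.
avocado + peanut butter with both tight: 1.387 servings and 1.952 servings → $1.89.
Cheapest feasible corner: $1.89.

$1.89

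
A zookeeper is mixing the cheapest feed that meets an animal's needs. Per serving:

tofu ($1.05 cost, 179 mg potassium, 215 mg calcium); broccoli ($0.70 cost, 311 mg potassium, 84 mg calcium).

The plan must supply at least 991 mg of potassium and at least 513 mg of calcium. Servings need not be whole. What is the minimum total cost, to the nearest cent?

tofu only: max(991/179, 513/215) = 5.536 servings → $5.81.
broccoli only: max(991/311, 513/84) = 6.107 servings → $4.28.
tofu + broccoli with both tight: 1.472 servings and 2.339 servings → $3.18.
The minimum over all feasible corners is $3.18.

$3.18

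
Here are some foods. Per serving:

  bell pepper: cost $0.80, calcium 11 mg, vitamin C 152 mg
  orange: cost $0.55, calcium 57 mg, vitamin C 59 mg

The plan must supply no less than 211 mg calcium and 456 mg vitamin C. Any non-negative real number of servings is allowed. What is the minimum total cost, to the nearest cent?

$3.21

A basic optimal solution has at most two foods positive. Try each food alone and each pair with both targets met exactly.
bell pepper only: max(211/11, 456/152) = 19.18 servings → $15.35.
orange only: max(211/57, 456/59) = 7.729 servings → $4.25.
bell pepper + orange with both tight: 1.69 servings and 3.376 servings → $3.21.
So the least-cost plan costs $3.21.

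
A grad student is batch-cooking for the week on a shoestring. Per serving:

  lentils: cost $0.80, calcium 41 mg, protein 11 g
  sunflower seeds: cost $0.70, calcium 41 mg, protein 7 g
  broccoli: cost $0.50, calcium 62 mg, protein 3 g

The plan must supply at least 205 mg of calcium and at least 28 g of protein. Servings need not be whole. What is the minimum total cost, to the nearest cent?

Compare the cost at each extreme point of the feasible region.
lentils only: max(205/41, 28/11) = 5 servings → $4.00.
sunflower seeds only: max(205/41, 28/7) = 5 servings → $3.50.
broccoli only: max(205/62, 28/3) = 9.333 servings → $4.67.
lentils + sunflower seeds: intersection lies outside the first quadrant.
lentils + broccoli with both tight: 2.005 servings and 1.98 servings → $2.59.
sunflower seeds + broccoli with both tight: 3.605 servings and 0.9228 servings → $2.98.
So the least-cost plan costs $2.59.

$2.59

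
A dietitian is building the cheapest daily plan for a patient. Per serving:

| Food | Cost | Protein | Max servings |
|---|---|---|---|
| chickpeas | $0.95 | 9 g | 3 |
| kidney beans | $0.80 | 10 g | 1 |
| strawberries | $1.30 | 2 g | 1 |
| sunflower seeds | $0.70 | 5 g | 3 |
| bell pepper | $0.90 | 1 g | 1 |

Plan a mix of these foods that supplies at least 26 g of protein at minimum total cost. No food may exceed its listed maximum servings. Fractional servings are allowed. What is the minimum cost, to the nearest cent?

Cost per g of protein: kidney beans $0.0800, chickpeas $0.1056, sunflower seeds $0.1400, strawberries $0.6500, bell pepper $0.9000.
Take 1 serving of kidney beans: +10.0 g protein for $0.80 (total $0.80, still need 16.0 g).
Take 1.778 servings of chickpeas: +16.0 g protein for $1.69 (total $2.49, still need 0.0 g).
Greedy by cheapest-per-g is optimal for a single linear constraint, so the minimum cost is $2.49.

$2.49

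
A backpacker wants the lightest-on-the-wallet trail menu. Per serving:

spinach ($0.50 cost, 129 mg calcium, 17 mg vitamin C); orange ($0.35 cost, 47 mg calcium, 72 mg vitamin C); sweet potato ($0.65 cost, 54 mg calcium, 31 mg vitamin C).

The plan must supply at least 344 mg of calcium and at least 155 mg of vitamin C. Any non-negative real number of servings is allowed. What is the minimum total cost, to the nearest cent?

spinach only: max(344/129, 155/17) = 9.118 servings → $4.56.
orange only: max(344/47, 155/72) = 7.319 servings → $2.56.
sweet potato only: max(344/54, 155/31) = 6.37 servings → $4.14.
spinach + orange with both tight: 2.059 servings and 1.667 servings → $1.61.
spinach + sweet potato with both tight: 0.7446 servings and 4.592 servings → $3.36.
orange + sweet potato: the both-tight solution has a negative serving — not a feasible corner.
Cheapest feasible corner: $1.61.

$1.61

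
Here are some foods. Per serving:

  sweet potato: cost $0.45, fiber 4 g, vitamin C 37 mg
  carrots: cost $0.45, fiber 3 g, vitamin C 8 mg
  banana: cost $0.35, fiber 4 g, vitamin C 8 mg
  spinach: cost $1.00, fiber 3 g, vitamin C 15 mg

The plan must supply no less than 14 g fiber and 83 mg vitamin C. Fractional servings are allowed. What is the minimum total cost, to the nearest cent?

An LP optimum is at a vertex; with two nutrient constraints at most two foods are used. Check each candidate.
sweet potato only: max(14/4, 83/37) = 3.5 servings → $1.57.
carrots only: max(14/3, 83/8) = 10.38 servings → $4.67.
banana only: max(14/4, 83/8) = 10.38 servings → $3.63.
spinach only: max(14/3, 83/15) = 5.533 servings → $5.53.
sweet potato + carrots with both tight: 1.734 servings and 2.354 servings → $1.84.
sweet potato + banana with both tight: 1.897 servings and 1.603 servings → $1.41.
sweet potato + spinach with both tight: 0.7647 servings and 3.647 servings → $3.99.
carrots + banana with both targets exact would need a negative amount; discard.
carrots + spinach: the both-tight solution has a negative serving — not a feasible corner.
banana + spinach: the both-tight solution has a negative serving — not a feasible corner.
Cheapest feasible corner: $1.41.

$1.41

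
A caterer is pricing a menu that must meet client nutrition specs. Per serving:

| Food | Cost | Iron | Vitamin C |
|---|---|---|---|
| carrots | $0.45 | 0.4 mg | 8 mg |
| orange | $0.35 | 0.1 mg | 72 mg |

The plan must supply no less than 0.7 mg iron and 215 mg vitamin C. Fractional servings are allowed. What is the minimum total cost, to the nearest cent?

$1.47

For a min-cost LP with two ≥-constraints, a basic feasible solution has at most two positive variables.
carrots only: max(0.7/0.4, 215/8) = 26.88 servings → $12.09.
orange only: max(0.7/0.1, 215/72) = 7 servings → $2.45.
carrots + orange with both tight: 1.032 servings and 2.871 servings → $1.47.
So the least-cost plan costs $1.47.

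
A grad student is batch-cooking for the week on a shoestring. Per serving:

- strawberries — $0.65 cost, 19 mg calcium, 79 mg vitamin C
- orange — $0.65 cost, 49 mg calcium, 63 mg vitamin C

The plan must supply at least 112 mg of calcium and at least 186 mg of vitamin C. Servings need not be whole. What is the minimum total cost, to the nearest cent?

Minimising a linear cost over {calcium ≥ 112, vitamin C ≥ 186, servings ≥ 0} — the optimum is at a vertex, using one or two foods.
strawberries only: max(112/19, 186/79) = 5.895 servings → $3.83.
orange only: max(112/49, 186/63) = 2.952 servings → $1.92.
strawberries + orange with both tight: 0.7696 servings and 1.987 servings → $1.79.
The minimum over all feasible corners is $1.79.

$1.79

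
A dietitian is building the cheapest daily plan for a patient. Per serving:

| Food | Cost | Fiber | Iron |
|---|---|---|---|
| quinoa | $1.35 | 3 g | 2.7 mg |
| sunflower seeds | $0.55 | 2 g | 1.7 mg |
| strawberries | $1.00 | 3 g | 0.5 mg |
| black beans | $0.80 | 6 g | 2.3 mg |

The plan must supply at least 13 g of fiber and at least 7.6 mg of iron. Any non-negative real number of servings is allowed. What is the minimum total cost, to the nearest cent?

Compare the cost at each extreme point of the feasible region.
quinoa only: max(13/3, 7.6/2.7) = 4.333 servings → $5.85.
sunflower seeds only: max(13/2, 7.6/1.7) = 6.5 servings → $3.58.
strawberries only: max(13/3, 7.6/0.5) = 15.2 servings → $15.20.
black beans only: max(13/6, 7.6/2.3) = 3.304 servings → $2.64.
quinoa + sunflower seeds: the both-tight solution has a negative serving — not a feasible corner.
quinoa + strawberries with both tight: 2.47 servings and 1.864 servings → $5.20.
quinoa + black beans with both tight: 1.688 servings and 1.323 servings → $3.34.
sunflower seeds + strawberries with both tight: 3.976 servings and 1.683 servings → $3.87.
sunflower seeds + black beans with both tight: 2.804 servings and 1.232 servings → $2.53.
strawberries + black beans with both targets exact would need a negative amount; discard.
The minimum over all feasible corners is $2.53.

$2.53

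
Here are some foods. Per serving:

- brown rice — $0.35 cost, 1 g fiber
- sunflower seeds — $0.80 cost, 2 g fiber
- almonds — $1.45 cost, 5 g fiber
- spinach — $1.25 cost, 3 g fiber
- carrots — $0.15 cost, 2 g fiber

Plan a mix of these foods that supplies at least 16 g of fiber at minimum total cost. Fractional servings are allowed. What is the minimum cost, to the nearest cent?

$1.20

Cost per g of fiber: carrots $0.0750, almonds $0.2900, brown rice $0.3500, sunflower seeds $0.4000, spinach $0.4167.
With no serving limits, use only carrots: 16 g / 2 g = 8 servings × $0.15 = $1.20.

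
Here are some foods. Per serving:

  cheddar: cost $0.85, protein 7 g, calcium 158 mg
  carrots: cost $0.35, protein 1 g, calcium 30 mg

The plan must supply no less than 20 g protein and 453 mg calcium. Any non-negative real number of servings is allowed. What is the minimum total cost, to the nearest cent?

$2.44

Two binding constraints pin down two serving amounts, so the optimal mix uses at most two foods. The candidates are each food alone (scaled to the tighter of protein/calcium) and each pair with both constraints tight.
cheddar only: max(20/7, 453/158) = 2.867 servings → $2.44.
carrots only: max(20/1, 453/30) = 20 servings → $7.00.
cheddar + carrots with both tight: 2.827 servings and 0.2115 servings → $2.48.
So the least-cost plan costs $2.44.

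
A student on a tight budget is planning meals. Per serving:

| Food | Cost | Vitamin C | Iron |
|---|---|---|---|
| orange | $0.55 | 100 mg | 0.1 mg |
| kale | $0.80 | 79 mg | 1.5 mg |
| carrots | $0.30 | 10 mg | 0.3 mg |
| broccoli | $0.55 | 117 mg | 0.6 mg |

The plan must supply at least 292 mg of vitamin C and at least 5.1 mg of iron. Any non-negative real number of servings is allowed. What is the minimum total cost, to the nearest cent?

Check every corner: each single food scaled to meet both minima, and each pair solved so both constraints bind.
orange only: max(292/100, 5.1/0.1) = 51 servings → $28.05.
kale only: max(292/79, 5.1/1.5) = 3.696 servings → $2.96.
carrots only: max(292/10, 5.1/0.3) = 29.2 servings → $8.76.
broccoli only: max(292/117, 5.1/0.6) = 8.5 servings → $4.67.
orange + kale with both tight: 0.247 servings and 3.384 servings → $2.84.
orange + carrots with both tight: 1.262 servings and 16.58 servings → $5.67.
orange + broccoli: intersection lies outside the first quadrant.
kale + carrots: the both-tight solution has a negative serving — not a feasible corner.
kale + broccoli with both tight: 3.29 servings and 0.274 servings → $2.78.
carrots + broccoli with both tight: 14.48 servings and 1.258 servings → $5.04.
So the least-cost plan costs $2.78.

$2.78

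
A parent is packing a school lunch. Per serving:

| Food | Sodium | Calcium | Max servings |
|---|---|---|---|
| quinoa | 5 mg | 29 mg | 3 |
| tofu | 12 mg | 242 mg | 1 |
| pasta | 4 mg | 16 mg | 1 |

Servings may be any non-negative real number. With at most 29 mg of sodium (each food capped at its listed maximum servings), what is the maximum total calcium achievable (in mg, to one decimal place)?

337.0 mg

Calcium per mg sodium: tofu 20.17, quinoa 5.8, pasta 4.
Take 1 serving of tofu: uses 12 mg sodium, +242.0 mg calcium (running total 242.0 mg).
Take 3 servings of quinoa: uses 15 mg sodium, +87.0 mg calcium (running total 329.0 mg).
Take 0.5 servings of pasta: uses 2 mg sodium, +8.0 mg calcium (running total 337.0 mg).
Greedy by best ratio exhausts the sodium allowance optimally: 337.0 mg.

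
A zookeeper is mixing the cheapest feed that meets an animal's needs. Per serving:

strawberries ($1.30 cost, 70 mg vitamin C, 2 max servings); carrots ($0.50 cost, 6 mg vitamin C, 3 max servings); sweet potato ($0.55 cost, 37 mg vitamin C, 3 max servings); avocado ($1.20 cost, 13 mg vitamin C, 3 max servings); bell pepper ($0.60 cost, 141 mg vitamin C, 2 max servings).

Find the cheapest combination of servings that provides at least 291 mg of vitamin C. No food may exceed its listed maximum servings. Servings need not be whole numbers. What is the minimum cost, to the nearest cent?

Cost per mg of vitamin C: bell pepper $0.0043, sweet potato $0.0149, strawberries $0.0186, carrots $0.0833, avocado $0.0923.
Take 2 servings of bell pepper: +282.0 mg vitamin C for $1.20 (total $1.20, still need 9.0 mg).
Take 0.2432 servings of sweet potato: +9.0 mg vitamin C for $0.13 (total $1.33, still need 0.0 mg).
Greedy by cheapest-per-mg is optimal for a single linear constraint, so the minimum cost is $1.33.

$1.33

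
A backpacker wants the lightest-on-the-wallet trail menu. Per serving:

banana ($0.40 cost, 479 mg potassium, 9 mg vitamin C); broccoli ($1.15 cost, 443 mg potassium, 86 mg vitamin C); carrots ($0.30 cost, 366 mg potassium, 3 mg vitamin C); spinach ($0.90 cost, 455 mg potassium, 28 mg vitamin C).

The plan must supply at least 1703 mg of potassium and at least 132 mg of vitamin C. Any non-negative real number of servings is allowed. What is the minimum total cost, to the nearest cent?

banana only: max(1703/479, 132/9) = 14.67 servings → $5.87.
broccoli only: max(1703/443, 132/86) = 3.844 servings → $4.42.
carrots only: max(1703/366, 132/3) = 44 servings → $13.20.
spinach only: max(1703/455, 132/28) = 4.714 servings → $4.24.
banana + broccoli with both tight: 2.365 servings and 1.287 servings → $2.43.
banana + carrots: the both-tight solution has a negative serving — not a feasible corner.
banana + spinach with both targets exact would need a negative amount; discard.
broccoli + carrots with both tight: 1.433 servings and 2.918 servings → $2.52.
broccoli + spinach with both tight: 0.4631 servings and 3.292 servings → $3.50.
carrots + spinach with both targets exact would need a negative amount; discard.
The minimum over all feasible corners is $2.43.

$2.43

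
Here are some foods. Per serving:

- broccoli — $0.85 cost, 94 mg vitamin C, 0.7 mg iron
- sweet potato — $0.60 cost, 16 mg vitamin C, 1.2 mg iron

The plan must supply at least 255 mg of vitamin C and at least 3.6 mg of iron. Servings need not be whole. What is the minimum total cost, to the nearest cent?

At the optimum either one food covers both requirements or two foods hit both targets exactly; no other combination can be cheaper.
broccoli only: max(255/94, 3.6/0.7) = 5.143 servings → $4.37.
sweet potato only: max(255/16, 3.6/1.2) = 15.94 servings → $9.56.
broccoli + sweet potato with both tight: 2.445 servings and 1.574 servings → $3.02.
The minimum over all feasible corners is $3.02.

$3.02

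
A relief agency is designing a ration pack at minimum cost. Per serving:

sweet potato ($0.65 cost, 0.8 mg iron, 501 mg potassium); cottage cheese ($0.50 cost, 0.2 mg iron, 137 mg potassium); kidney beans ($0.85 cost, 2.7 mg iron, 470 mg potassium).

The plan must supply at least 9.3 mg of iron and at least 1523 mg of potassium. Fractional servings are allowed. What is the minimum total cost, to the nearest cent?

For a min-cost LP with two ≥-constraints, a basic feasible solution has at most two positive variables.
sweet potato only: max(9.3/0.8, 1523/501) = 11.62 servings → $7.56.
cottage cheese only: max(9.3/0.2, 1523/137) = 46.5 servings → $23.25.
kidney beans only: max(9.3/2.7, 1523/470) = 3.444 servings → $2.93.
sweet potato + cottage cheese with both targets exact would need a negative amount; discard.
sweet potato + kidney beans with both targets exact would need a negative amount; discard.
cottage cheese + kidney beans: intersection lies outside the first quadrant.
Cheapest feasible corner: $2.93.

$2.93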